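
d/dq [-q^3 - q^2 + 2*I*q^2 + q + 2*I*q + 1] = -3*q^2 + q*(-2 + 4*I) + 1 + 2*I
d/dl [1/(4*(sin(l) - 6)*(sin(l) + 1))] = (5 - 2*sin(l))*cos(l)/(4*(sin(l) - 6)^2*(sin(l) + 1)^2)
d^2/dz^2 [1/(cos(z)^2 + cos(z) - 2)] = (-4*sin(z)^4 + 11*sin(z)^2 + 7*cos(z)/4 - 3*cos(3*z)/4 - 1)/((cos(z) - 1)^3*(cos(z) + 2)^3)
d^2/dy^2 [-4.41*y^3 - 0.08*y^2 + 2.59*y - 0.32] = -26.46*y - 0.16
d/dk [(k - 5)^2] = 2*k - 10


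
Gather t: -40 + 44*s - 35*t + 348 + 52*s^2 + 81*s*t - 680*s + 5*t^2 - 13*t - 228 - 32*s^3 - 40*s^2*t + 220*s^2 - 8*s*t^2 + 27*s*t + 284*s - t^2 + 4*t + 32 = -32*s^3 + 272*s^2 - 352*s + t^2*(4 - 8*s) + t*(-40*s^2 + 108*s - 44) + 112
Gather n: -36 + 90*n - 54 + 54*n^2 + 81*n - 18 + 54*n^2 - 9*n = 108*n^2 + 162*n - 108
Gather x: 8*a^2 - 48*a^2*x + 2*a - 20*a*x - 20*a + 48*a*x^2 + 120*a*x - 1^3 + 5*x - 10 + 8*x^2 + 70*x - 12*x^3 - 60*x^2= 8*a^2 - 18*a - 12*x^3 + x^2*(48*a - 52) + x*(-48*a^2 + 100*a + 75) - 11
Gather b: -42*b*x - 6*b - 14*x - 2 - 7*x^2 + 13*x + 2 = b*(-42*x - 6) - 7*x^2 - x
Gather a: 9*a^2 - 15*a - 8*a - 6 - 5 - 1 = 9*a^2 - 23*a - 12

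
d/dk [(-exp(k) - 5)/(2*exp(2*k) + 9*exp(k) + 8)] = ((exp(k) + 5)*(4*exp(k) + 9) - 2*exp(2*k) - 9*exp(k) - 8)*exp(k)/(2*exp(2*k) + 9*exp(k) + 8)^2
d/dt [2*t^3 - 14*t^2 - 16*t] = 6*t^2 - 28*t - 16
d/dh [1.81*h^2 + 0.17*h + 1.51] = 3.62*h + 0.17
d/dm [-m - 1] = -1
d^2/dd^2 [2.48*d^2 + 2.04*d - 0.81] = 4.96000000000000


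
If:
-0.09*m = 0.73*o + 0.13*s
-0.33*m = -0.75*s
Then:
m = 2.27272727272727*s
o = -0.458281444582814*s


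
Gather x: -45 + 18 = -27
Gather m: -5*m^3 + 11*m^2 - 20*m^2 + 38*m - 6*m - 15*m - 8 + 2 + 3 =-5*m^3 - 9*m^2 + 17*m - 3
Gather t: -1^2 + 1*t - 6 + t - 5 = 2*t - 12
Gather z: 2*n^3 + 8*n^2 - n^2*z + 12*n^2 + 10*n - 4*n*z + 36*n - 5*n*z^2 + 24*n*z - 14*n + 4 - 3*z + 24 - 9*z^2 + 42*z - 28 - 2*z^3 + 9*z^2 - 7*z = 2*n^3 + 20*n^2 - 5*n*z^2 + 32*n - 2*z^3 + z*(-n^2 + 20*n + 32)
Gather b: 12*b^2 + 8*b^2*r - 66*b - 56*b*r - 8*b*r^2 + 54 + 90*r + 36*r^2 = b^2*(8*r + 12) + b*(-8*r^2 - 56*r - 66) + 36*r^2 + 90*r + 54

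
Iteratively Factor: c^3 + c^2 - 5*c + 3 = (c - 1)*(c^2 + 2*c - 3) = (c - 1)*(c + 3)*(c - 1)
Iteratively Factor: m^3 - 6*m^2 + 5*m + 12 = (m - 3)*(m^2 - 3*m - 4) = (m - 4)*(m - 3)*(m + 1)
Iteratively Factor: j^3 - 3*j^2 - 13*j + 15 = (j - 1)*(j^2 - 2*j - 15) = (j - 1)*(j + 3)*(j - 5)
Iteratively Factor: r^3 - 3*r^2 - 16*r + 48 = (r + 4)*(r^2 - 7*r + 12) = (r - 4)*(r + 4)*(r - 3)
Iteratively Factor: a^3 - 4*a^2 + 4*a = (a - 2)*(a^2 - 2*a) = (a - 2)^2*(a)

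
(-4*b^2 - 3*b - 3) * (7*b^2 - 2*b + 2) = -28*b^4 - 13*b^3 - 23*b^2 - 6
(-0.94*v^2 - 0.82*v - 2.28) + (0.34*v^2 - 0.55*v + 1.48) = -0.6*v^2 - 1.37*v - 0.8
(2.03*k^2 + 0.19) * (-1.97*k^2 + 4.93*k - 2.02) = -3.9991*k^4 + 10.0079*k^3 - 4.4749*k^2 + 0.9367*k - 0.3838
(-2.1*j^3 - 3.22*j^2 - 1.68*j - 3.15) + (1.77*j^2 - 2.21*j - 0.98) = -2.1*j^3 - 1.45*j^2 - 3.89*j - 4.13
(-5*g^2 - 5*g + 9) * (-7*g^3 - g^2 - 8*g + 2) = 35*g^5 + 40*g^4 - 18*g^3 + 21*g^2 - 82*g + 18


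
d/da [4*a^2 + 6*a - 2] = 8*a + 6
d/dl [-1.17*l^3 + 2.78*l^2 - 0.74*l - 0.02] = -3.51*l^2 + 5.56*l - 0.74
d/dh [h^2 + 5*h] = 2*h + 5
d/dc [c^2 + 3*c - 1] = 2*c + 3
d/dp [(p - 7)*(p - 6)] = 2*p - 13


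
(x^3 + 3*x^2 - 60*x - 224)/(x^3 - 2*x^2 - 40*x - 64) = (x + 7)/(x + 2)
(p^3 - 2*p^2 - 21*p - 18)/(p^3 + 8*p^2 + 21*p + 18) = (p^2 - 5*p - 6)/(p^2 + 5*p + 6)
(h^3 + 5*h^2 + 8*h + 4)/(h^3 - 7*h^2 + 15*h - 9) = (h^3 + 5*h^2 + 8*h + 4)/(h^3 - 7*h^2 + 15*h - 9)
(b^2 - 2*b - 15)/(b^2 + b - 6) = (b - 5)/(b - 2)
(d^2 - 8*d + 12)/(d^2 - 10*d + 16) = (d - 6)/(d - 8)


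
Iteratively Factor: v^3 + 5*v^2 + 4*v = (v + 4)*(v^2 + v) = (v + 1)*(v + 4)*(v)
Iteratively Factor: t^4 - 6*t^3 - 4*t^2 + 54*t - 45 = (t - 1)*(t^3 - 5*t^2 - 9*t + 45) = (t - 5)*(t - 1)*(t^2 - 9) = (t - 5)*(t - 1)*(t + 3)*(t - 3)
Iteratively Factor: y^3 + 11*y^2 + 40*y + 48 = (y + 4)*(y^2 + 7*y + 12) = (y + 3)*(y + 4)*(y + 4)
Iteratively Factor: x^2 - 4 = (x - 2)*(x + 2)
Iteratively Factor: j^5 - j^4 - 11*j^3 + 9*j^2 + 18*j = (j)*(j^4 - j^3 - 11*j^2 + 9*j + 18) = j*(j + 1)*(j^3 - 2*j^2 - 9*j + 18) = j*(j - 3)*(j + 1)*(j^2 + j - 6) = j*(j - 3)*(j - 2)*(j + 1)*(j + 3)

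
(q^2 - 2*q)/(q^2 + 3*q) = (q - 2)/(q + 3)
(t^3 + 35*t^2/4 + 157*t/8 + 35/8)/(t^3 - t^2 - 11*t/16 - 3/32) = 4*(2*t^2 + 17*t + 35)/(8*t^2 - 10*t - 3)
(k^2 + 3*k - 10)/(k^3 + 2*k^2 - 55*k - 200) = (k - 2)/(k^2 - 3*k - 40)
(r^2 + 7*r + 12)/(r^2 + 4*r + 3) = (r + 4)/(r + 1)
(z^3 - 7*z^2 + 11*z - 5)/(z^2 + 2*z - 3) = (z^2 - 6*z + 5)/(z + 3)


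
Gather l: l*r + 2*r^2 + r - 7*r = l*r + 2*r^2 - 6*r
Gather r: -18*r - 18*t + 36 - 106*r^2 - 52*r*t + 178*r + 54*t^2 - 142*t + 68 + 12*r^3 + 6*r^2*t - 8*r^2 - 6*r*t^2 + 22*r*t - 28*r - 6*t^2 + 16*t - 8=12*r^3 + r^2*(6*t - 114) + r*(-6*t^2 - 30*t + 132) + 48*t^2 - 144*t + 96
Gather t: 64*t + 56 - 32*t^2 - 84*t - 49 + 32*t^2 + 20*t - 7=0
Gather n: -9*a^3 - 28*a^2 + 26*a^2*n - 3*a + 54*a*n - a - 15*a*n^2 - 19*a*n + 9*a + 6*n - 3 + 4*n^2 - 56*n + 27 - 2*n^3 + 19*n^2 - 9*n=-9*a^3 - 28*a^2 + 5*a - 2*n^3 + n^2*(23 - 15*a) + n*(26*a^2 + 35*a - 59) + 24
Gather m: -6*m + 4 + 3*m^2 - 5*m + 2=3*m^2 - 11*m + 6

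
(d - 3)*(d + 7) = d^2 + 4*d - 21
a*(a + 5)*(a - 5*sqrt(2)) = a^3 - 5*sqrt(2)*a^2 + 5*a^2 - 25*sqrt(2)*a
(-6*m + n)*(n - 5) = -6*m*n + 30*m + n^2 - 5*n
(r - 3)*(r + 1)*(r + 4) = r^3 + 2*r^2 - 11*r - 12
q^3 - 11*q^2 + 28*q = q*(q - 7)*(q - 4)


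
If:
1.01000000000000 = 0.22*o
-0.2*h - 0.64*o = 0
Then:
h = -14.69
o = 4.59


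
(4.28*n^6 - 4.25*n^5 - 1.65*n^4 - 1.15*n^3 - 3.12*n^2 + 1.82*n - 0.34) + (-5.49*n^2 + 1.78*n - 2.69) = 4.28*n^6 - 4.25*n^5 - 1.65*n^4 - 1.15*n^3 - 8.61*n^2 + 3.6*n - 3.03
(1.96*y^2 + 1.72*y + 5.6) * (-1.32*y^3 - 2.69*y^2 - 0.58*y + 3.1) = -2.5872*y^5 - 7.5428*y^4 - 13.1556*y^3 - 9.9856*y^2 + 2.084*y + 17.36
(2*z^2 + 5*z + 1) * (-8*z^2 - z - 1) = -16*z^4 - 42*z^3 - 15*z^2 - 6*z - 1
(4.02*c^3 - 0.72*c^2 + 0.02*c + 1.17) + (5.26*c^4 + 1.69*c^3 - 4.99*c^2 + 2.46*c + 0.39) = 5.26*c^4 + 5.71*c^3 - 5.71*c^2 + 2.48*c + 1.56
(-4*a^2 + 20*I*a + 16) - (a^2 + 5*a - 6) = -5*a^2 - 5*a + 20*I*a + 22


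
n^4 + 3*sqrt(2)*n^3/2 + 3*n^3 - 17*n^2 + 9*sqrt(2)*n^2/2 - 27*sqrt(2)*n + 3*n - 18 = (n - 3)*(n + 6)*(n + sqrt(2)/2)*(n + sqrt(2))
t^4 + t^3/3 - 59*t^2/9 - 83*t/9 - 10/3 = (t - 3)*(t + 2/3)*(t + 1)*(t + 5/3)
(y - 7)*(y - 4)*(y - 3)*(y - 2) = y^4 - 16*y^3 + 89*y^2 - 206*y + 168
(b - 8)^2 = b^2 - 16*b + 64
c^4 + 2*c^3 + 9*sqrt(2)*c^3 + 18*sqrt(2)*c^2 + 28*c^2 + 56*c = c*(c + 2)*(c + 2*sqrt(2))*(c + 7*sqrt(2))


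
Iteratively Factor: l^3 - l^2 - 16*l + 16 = (l - 1)*(l^2 - 16) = (l - 1)*(l + 4)*(l - 4)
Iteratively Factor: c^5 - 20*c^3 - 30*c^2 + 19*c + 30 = (c + 1)*(c^4 - c^3 - 19*c^2 - 11*c + 30) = (c - 5)*(c + 1)*(c^3 + 4*c^2 + c - 6) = (c - 5)*(c - 1)*(c + 1)*(c^2 + 5*c + 6) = (c - 5)*(c - 1)*(c + 1)*(c + 3)*(c + 2)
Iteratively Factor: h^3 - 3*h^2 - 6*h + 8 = (h - 1)*(h^2 - 2*h - 8) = (h - 1)*(h + 2)*(h - 4)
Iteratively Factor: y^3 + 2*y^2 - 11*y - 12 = (y + 4)*(y^2 - 2*y - 3) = (y - 3)*(y + 4)*(y + 1)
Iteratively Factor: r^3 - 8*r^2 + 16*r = (r - 4)*(r^2 - 4*r) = r*(r - 4)*(r - 4)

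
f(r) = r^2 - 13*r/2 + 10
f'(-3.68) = -13.86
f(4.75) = 1.69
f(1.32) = 3.16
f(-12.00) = 232.00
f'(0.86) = -4.78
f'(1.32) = -3.86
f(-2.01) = 27.11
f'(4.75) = 3.00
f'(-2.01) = -10.52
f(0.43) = 7.39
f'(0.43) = -5.64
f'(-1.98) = -10.46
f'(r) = 2*r - 13/2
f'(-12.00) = -30.50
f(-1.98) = 26.79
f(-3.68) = 47.46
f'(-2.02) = -10.54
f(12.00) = 76.00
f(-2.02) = 27.21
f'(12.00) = 17.50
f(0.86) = 5.15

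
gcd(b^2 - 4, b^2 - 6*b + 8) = b - 2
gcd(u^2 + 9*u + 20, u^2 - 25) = u + 5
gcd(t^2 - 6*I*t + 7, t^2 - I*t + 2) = t + I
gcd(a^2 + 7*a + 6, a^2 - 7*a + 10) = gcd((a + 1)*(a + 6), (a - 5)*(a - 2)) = 1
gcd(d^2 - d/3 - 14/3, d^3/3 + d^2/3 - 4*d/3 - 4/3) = d + 2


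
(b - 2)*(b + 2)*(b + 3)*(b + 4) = b^4 + 7*b^3 + 8*b^2 - 28*b - 48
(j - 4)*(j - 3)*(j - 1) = j^3 - 8*j^2 + 19*j - 12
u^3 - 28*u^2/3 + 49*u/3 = u*(u - 7)*(u - 7/3)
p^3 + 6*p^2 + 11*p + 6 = (p + 1)*(p + 2)*(p + 3)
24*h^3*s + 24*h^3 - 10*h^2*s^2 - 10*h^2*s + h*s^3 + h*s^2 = (-6*h + s)*(-4*h + s)*(h*s + h)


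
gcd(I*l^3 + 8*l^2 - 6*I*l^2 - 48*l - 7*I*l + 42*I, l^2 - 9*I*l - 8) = l - I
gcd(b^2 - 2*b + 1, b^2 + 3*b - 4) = b - 1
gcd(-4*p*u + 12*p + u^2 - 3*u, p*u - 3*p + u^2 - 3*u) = u - 3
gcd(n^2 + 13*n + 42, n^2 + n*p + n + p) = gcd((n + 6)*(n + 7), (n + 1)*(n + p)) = 1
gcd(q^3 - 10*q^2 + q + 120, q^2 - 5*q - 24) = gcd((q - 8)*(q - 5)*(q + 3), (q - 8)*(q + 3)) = q^2 - 5*q - 24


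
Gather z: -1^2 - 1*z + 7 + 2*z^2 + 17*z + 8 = 2*z^2 + 16*z + 14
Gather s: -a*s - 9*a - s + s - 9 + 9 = -a*s - 9*a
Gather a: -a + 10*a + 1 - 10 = 9*a - 9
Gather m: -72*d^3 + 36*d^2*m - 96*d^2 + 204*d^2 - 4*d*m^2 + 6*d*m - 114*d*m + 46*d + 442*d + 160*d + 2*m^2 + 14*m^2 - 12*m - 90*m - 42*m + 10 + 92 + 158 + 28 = -72*d^3 + 108*d^2 + 648*d + m^2*(16 - 4*d) + m*(36*d^2 - 108*d - 144) + 288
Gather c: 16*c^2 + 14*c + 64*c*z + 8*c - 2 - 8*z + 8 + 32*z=16*c^2 + c*(64*z + 22) + 24*z + 6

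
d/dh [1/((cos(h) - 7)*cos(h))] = (2*cos(h) - 7)*sin(h)/((cos(h) - 7)^2*cos(h)^2)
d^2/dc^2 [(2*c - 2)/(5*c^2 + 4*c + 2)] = 4*((1 - 15*c)*(5*c^2 + 4*c + 2) + 4*(c - 1)*(5*c + 2)^2)/(5*c^2 + 4*c + 2)^3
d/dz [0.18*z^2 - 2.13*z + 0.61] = 0.36*z - 2.13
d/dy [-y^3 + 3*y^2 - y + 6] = -3*y^2 + 6*y - 1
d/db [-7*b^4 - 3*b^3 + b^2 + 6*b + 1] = -28*b^3 - 9*b^2 + 2*b + 6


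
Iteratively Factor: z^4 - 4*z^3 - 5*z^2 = (z)*(z^3 - 4*z^2 - 5*z) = z*(z + 1)*(z^2 - 5*z) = z^2*(z + 1)*(z - 5)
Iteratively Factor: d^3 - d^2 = (d)*(d^2 - d) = d*(d - 1)*(d)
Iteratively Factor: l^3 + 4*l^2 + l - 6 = (l + 2)*(l^2 + 2*l - 3) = (l + 2)*(l + 3)*(l - 1)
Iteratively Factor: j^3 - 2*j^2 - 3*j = (j - 3)*(j^2 + j) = j*(j - 3)*(j + 1)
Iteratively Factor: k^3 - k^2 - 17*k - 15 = (k + 3)*(k^2 - 4*k - 5) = (k + 1)*(k + 3)*(k - 5)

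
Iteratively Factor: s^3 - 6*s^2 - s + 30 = (s - 5)*(s^2 - s - 6) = (s - 5)*(s - 3)*(s + 2)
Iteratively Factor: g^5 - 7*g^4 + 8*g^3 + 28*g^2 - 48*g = (g + 2)*(g^4 - 9*g^3 + 26*g^2 - 24*g) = (g - 2)*(g + 2)*(g^3 - 7*g^2 + 12*g) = (g - 3)*(g - 2)*(g + 2)*(g^2 - 4*g) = g*(g - 3)*(g - 2)*(g + 2)*(g - 4)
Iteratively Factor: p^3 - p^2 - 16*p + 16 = (p - 1)*(p^2 - 16) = (p - 1)*(p + 4)*(p - 4)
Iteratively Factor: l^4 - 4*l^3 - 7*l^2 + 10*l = (l + 2)*(l^3 - 6*l^2 + 5*l) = (l - 1)*(l + 2)*(l^2 - 5*l) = (l - 5)*(l - 1)*(l + 2)*(l)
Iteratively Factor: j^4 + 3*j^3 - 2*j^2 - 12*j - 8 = (j - 2)*(j^3 + 5*j^2 + 8*j + 4) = (j - 2)*(j + 2)*(j^2 + 3*j + 2) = (j - 2)*(j + 2)^2*(j + 1)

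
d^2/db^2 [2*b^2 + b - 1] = 4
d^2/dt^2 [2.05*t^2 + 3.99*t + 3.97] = 4.10000000000000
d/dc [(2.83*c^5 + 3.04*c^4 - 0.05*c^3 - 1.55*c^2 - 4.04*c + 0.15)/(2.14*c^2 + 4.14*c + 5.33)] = (18.1686*c^6 + 59.876*c^5 + 113.0693*c^4 + 64.3988*c^3 + 1.4291*c^2 - 17.165*c - 22.1542)/(4.5796*c^4 + 17.7192*c^3 + 39.952*c^2 + 44.1324*c + 28.4089)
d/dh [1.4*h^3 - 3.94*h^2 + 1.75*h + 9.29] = 4.2*h^2 - 7.88*h + 1.75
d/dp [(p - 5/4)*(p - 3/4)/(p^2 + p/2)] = 5*(16*p^2 - 12*p - 3)/(8*p^2*(4*p^2 + 4*p + 1))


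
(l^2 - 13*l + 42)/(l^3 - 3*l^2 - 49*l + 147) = (l - 6)/(l^2 + 4*l - 21)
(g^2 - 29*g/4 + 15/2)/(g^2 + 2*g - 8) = (4*g^2 - 29*g + 30)/(4*(g^2 + 2*g - 8))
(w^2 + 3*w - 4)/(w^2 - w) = (w + 4)/w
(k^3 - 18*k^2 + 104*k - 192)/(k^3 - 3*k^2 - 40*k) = (k^2 - 10*k + 24)/(k*(k + 5))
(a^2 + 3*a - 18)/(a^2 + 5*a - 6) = (a - 3)/(a - 1)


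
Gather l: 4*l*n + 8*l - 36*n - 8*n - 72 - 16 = l*(4*n + 8) - 44*n - 88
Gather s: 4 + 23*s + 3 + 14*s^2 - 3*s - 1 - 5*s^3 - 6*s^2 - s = -5*s^3 + 8*s^2 + 19*s + 6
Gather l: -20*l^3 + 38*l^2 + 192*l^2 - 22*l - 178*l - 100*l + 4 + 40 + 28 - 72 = -20*l^3 + 230*l^2 - 300*l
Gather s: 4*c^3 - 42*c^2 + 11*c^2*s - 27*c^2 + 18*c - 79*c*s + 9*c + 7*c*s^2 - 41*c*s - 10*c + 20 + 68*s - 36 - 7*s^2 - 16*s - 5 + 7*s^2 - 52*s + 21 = 4*c^3 - 69*c^2 + 7*c*s^2 + 17*c + s*(11*c^2 - 120*c)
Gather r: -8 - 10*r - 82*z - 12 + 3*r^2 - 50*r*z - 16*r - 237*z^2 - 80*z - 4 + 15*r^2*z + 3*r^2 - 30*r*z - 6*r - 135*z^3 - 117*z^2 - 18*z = r^2*(15*z + 6) + r*(-80*z - 32) - 135*z^3 - 354*z^2 - 180*z - 24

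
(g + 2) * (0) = 0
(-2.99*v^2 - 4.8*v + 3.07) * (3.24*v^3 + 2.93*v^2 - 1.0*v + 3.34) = -9.6876*v^5 - 24.3127*v^4 - 1.1272*v^3 + 3.8085*v^2 - 19.102*v + 10.2538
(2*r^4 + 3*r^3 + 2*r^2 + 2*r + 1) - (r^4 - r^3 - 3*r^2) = r^4 + 4*r^3 + 5*r^2 + 2*r + 1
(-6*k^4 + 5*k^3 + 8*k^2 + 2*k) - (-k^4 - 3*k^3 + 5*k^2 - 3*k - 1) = -5*k^4 + 8*k^3 + 3*k^2 + 5*k + 1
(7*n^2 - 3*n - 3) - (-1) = 7*n^2 - 3*n - 2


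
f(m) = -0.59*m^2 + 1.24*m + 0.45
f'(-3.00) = 4.78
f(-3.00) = -8.58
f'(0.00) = 1.24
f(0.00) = 0.45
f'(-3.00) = 4.78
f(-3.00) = -8.58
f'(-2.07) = 3.68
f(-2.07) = -4.64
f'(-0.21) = 1.49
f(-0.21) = 0.16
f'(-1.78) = 3.34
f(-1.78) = -3.63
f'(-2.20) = 3.84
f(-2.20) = -5.13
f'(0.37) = 0.80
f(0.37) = 0.83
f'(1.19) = -0.16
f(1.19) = 1.09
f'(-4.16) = 6.15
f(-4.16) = -14.92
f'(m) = 1.24 - 1.18*m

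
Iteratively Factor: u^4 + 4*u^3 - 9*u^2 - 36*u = (u)*(u^3 + 4*u^2 - 9*u - 36) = u*(u + 3)*(u^2 + u - 12) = u*(u + 3)*(u + 4)*(u - 3)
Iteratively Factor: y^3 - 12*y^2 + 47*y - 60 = (y - 5)*(y^2 - 7*y + 12) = (y - 5)*(y - 4)*(y - 3)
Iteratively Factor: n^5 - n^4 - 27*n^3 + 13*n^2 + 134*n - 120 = (n - 2)*(n^4 + n^3 - 25*n^2 - 37*n + 60) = (n - 5)*(n - 2)*(n^3 + 6*n^2 + 5*n - 12) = (n - 5)*(n - 2)*(n + 4)*(n^2 + 2*n - 3) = (n - 5)*(n - 2)*(n + 3)*(n + 4)*(n - 1)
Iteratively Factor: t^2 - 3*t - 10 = (t - 5)*(t + 2)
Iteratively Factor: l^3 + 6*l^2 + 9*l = (l)*(l^2 + 6*l + 9) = l*(l + 3)*(l + 3)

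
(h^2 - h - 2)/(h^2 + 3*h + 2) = (h - 2)/(h + 2)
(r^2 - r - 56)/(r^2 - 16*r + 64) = (r + 7)/(r - 8)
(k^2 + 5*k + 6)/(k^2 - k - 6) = (k + 3)/(k - 3)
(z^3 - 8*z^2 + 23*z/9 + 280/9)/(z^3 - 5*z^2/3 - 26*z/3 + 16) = (z^2 - 16*z/3 - 35/3)/(z^2 + z - 6)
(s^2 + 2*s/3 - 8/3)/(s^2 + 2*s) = (s - 4/3)/s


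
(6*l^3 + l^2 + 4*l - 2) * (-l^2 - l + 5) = -6*l^5 - 7*l^4 + 25*l^3 + 3*l^2 + 22*l - 10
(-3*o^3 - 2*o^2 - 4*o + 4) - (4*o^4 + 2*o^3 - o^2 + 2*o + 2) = -4*o^4 - 5*o^3 - o^2 - 6*o + 2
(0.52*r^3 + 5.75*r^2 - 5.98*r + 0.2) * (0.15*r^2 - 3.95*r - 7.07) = 0.078*r^5 - 1.1915*r^4 - 27.2859*r^3 - 17.0015*r^2 + 41.4886*r - 1.414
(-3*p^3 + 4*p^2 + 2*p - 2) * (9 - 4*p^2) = 12*p^5 - 16*p^4 - 35*p^3 + 44*p^2 + 18*p - 18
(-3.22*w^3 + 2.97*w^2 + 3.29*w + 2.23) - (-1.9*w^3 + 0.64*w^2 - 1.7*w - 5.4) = -1.32*w^3 + 2.33*w^2 + 4.99*w + 7.63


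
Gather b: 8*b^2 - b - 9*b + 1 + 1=8*b^2 - 10*b + 2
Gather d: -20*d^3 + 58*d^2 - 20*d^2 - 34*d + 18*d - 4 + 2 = -20*d^3 + 38*d^2 - 16*d - 2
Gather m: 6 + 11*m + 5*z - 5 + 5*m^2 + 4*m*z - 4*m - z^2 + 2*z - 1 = 5*m^2 + m*(4*z + 7) - z^2 + 7*z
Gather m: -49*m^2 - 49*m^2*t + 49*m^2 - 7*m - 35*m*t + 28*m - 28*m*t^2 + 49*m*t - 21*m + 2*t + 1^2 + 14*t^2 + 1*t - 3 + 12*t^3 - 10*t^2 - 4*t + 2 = -49*m^2*t + m*(-28*t^2 + 14*t) + 12*t^3 + 4*t^2 - t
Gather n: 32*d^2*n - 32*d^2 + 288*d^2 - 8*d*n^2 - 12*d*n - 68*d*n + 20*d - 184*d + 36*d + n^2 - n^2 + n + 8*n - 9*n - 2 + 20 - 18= 256*d^2 - 8*d*n^2 - 128*d + n*(32*d^2 - 80*d)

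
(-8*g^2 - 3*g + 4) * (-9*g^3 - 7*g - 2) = 72*g^5 + 27*g^4 + 20*g^3 + 37*g^2 - 22*g - 8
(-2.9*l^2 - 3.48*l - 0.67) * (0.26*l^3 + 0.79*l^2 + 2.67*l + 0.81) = -0.754*l^5 - 3.1958*l^4 - 10.6664*l^3 - 12.1699*l^2 - 4.6077*l - 0.5427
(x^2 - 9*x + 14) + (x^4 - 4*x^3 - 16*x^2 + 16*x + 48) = x^4 - 4*x^3 - 15*x^2 + 7*x + 62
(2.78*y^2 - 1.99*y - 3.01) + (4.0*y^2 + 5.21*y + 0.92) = 6.78*y^2 + 3.22*y - 2.09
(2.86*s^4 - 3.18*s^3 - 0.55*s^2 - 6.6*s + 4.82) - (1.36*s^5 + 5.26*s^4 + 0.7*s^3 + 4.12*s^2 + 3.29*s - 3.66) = -1.36*s^5 - 2.4*s^4 - 3.88*s^3 - 4.67*s^2 - 9.89*s + 8.48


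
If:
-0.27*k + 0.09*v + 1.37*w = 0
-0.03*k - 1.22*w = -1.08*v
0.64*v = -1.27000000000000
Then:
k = -8.51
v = -1.98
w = -1.55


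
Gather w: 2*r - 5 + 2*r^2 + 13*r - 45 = 2*r^2 + 15*r - 50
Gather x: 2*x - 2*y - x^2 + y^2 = -x^2 + 2*x + y^2 - 2*y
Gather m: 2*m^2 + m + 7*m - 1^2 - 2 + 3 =2*m^2 + 8*m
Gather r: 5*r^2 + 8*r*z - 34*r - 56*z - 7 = 5*r^2 + r*(8*z - 34) - 56*z - 7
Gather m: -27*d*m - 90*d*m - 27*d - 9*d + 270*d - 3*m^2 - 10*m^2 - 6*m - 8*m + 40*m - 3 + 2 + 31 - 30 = 234*d - 13*m^2 + m*(26 - 117*d)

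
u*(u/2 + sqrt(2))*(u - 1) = u^3/2 - u^2/2 + sqrt(2)*u^2 - sqrt(2)*u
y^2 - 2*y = y*(y - 2)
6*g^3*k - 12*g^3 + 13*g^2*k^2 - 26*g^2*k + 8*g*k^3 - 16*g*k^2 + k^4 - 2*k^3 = (g + k)^2*(6*g + k)*(k - 2)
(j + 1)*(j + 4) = j^2 + 5*j + 4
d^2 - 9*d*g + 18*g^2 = (d - 6*g)*(d - 3*g)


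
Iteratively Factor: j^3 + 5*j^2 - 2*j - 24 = (j + 3)*(j^2 + 2*j - 8) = (j - 2)*(j + 3)*(j + 4)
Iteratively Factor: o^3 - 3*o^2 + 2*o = (o - 2)*(o^2 - o) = o*(o - 2)*(o - 1)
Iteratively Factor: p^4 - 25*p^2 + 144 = (p - 3)*(p^3 + 3*p^2 - 16*p - 48) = (p - 3)*(p + 4)*(p^2 - p - 12) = (p - 4)*(p - 3)*(p + 4)*(p + 3)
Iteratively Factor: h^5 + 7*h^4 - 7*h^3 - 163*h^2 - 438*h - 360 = (h + 4)*(h^4 + 3*h^3 - 19*h^2 - 87*h - 90) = (h + 2)*(h + 4)*(h^3 + h^2 - 21*h - 45) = (h + 2)*(h + 3)*(h + 4)*(h^2 - 2*h - 15) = (h + 2)*(h + 3)^2*(h + 4)*(h - 5)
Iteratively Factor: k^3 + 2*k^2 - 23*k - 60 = (k - 5)*(k^2 + 7*k + 12) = (k - 5)*(k + 3)*(k + 4)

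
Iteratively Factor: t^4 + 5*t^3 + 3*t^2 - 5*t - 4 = (t + 4)*(t^3 + t^2 - t - 1) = (t + 1)*(t + 4)*(t^2 - 1) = (t - 1)*(t + 1)*(t + 4)*(t + 1)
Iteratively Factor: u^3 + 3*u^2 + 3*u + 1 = (u + 1)*(u^2 + 2*u + 1) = (u + 1)^2*(u + 1)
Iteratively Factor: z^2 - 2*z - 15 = (z + 3)*(z - 5)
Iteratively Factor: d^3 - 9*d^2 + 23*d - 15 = (d - 1)*(d^2 - 8*d + 15) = (d - 5)*(d - 1)*(d - 3)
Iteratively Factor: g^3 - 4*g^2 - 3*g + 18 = (g - 3)*(g^2 - g - 6) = (g - 3)*(g + 2)*(g - 3)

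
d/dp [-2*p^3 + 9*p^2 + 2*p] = -6*p^2 + 18*p + 2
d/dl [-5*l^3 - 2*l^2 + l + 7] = -15*l^2 - 4*l + 1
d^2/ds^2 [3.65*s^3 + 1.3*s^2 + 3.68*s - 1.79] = 21.9*s + 2.6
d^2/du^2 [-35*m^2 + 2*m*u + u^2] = 2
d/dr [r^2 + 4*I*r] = 2*r + 4*I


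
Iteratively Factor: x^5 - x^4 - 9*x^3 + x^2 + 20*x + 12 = (x - 2)*(x^4 + x^3 - 7*x^2 - 13*x - 6) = (x - 2)*(x + 1)*(x^3 - 7*x - 6) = (x - 2)*(x + 1)^2*(x^2 - x - 6) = (x - 3)*(x - 2)*(x + 1)^2*(x + 2)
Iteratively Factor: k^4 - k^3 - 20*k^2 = (k - 5)*(k^3 + 4*k^2) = (k - 5)*(k + 4)*(k^2) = k*(k - 5)*(k + 4)*(k)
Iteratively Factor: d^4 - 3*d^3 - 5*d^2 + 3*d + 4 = (d + 1)*(d^3 - 4*d^2 - d + 4) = (d + 1)^2*(d^2 - 5*d + 4) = (d - 4)*(d + 1)^2*(d - 1)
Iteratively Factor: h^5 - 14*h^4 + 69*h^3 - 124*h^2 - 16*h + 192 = (h - 3)*(h^4 - 11*h^3 + 36*h^2 - 16*h - 64) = (h - 4)*(h - 3)*(h^3 - 7*h^2 + 8*h + 16) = (h - 4)^2*(h - 3)*(h^2 - 3*h - 4) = (h - 4)^3*(h - 3)*(h + 1)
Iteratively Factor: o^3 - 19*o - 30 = (o - 5)*(o^2 + 5*o + 6) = (o - 5)*(o + 2)*(o + 3)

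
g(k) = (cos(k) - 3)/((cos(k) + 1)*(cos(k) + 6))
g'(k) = (cos(k) - 3)*sin(k)/((cos(k) + 1)*(cos(k) + 6)^2) + (cos(k) - 3)*sin(k)/((cos(k) + 1)^2*(cos(k) + 6)) - sin(k)/((cos(k) + 1)*(cos(k) + 6))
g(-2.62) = -5.67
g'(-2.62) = 22.51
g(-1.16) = -0.29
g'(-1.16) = 0.33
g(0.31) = -0.15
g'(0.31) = -0.05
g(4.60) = -0.60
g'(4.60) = 0.96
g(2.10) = -1.29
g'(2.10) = -2.77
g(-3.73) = -4.41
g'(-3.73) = -15.66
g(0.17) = -0.15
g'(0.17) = -0.03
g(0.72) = -0.19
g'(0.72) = -0.15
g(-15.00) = -2.99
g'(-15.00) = 8.97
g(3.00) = -79.58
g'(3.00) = -1127.26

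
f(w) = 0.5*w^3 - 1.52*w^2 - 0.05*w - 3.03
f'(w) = 1.5*w^2 - 3.04*w - 0.05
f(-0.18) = -3.07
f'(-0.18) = 0.55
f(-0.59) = -3.63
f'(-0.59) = 2.27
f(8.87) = 225.87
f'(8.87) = 91.00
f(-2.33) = -17.49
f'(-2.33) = 15.18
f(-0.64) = -3.75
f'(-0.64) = 2.51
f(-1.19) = -5.97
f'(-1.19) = 5.69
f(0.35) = -3.21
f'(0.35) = -0.93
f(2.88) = -3.84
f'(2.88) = 3.64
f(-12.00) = -1085.31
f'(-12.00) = 252.43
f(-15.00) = -2031.78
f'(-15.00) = 383.05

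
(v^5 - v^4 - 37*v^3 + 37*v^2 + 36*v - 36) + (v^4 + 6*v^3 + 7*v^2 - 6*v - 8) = v^5 - 31*v^3 + 44*v^2 + 30*v - 44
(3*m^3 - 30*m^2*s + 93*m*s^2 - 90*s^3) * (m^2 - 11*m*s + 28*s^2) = 3*m^5 - 63*m^4*s + 507*m^3*s^2 - 1953*m^2*s^3 + 3594*m*s^4 - 2520*s^5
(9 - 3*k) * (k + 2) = -3*k^2 + 3*k + 18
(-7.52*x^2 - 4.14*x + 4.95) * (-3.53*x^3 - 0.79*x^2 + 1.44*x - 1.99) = 26.5456*x^5 + 20.555*x^4 - 25.0317*x^3 + 5.0927*x^2 + 15.3666*x - 9.8505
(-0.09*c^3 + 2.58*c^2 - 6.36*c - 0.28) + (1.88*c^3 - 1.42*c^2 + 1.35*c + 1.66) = 1.79*c^3 + 1.16*c^2 - 5.01*c + 1.38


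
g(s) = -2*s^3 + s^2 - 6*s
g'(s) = -6*s^2 + 2*s - 6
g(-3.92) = 159.36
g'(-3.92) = -106.04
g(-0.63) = 4.68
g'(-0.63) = -9.64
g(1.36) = -11.34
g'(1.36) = -14.38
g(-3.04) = 83.67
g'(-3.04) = -67.53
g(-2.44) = 49.65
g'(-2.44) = -46.60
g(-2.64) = 59.61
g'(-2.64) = -53.10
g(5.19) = -283.80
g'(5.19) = -157.24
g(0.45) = -2.68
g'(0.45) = -6.32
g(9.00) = -1431.00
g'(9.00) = -474.00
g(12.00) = -3384.00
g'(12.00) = -846.00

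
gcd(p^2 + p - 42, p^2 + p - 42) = p^2 + p - 42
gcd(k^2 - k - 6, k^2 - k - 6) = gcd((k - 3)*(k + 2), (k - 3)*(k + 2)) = k^2 - k - 6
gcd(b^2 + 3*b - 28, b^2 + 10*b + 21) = b + 7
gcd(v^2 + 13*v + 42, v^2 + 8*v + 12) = v + 6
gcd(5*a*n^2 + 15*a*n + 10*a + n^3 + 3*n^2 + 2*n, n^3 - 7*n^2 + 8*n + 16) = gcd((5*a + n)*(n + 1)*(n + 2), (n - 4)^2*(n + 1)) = n + 1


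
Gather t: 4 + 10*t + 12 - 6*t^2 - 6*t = -6*t^2 + 4*t + 16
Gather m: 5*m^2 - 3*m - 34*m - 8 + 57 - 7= 5*m^2 - 37*m + 42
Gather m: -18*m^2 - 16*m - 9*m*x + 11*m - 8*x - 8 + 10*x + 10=-18*m^2 + m*(-9*x - 5) + 2*x + 2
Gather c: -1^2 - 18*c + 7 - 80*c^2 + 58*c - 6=-80*c^2 + 40*c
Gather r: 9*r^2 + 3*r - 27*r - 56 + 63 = 9*r^2 - 24*r + 7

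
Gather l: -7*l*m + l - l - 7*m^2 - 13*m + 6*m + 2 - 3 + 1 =-7*l*m - 7*m^2 - 7*m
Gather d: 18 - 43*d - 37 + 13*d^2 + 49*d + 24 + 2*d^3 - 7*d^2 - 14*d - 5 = 2*d^3 + 6*d^2 - 8*d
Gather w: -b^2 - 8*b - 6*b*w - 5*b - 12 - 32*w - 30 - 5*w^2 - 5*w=-b^2 - 13*b - 5*w^2 + w*(-6*b - 37) - 42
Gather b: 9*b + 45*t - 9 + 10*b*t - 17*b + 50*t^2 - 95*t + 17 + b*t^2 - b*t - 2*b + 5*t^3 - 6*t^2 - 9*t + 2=b*(t^2 + 9*t - 10) + 5*t^3 + 44*t^2 - 59*t + 10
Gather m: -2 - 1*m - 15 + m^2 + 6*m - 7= m^2 + 5*m - 24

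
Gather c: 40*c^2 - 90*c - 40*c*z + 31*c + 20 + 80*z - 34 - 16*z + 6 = 40*c^2 + c*(-40*z - 59) + 64*z - 8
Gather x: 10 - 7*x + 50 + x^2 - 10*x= x^2 - 17*x + 60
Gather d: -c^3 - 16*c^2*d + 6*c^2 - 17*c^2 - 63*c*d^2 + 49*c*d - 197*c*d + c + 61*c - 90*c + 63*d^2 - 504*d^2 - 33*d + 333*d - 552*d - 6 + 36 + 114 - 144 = -c^3 - 11*c^2 - 28*c + d^2*(-63*c - 441) + d*(-16*c^2 - 148*c - 252)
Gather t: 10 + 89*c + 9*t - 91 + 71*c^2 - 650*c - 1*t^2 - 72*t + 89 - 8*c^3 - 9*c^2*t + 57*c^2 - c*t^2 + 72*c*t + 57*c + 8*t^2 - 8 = -8*c^3 + 128*c^2 - 504*c + t^2*(7 - c) + t*(-9*c^2 + 72*c - 63)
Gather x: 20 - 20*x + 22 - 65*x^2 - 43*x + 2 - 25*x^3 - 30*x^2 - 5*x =-25*x^3 - 95*x^2 - 68*x + 44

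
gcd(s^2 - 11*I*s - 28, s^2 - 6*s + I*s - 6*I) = 1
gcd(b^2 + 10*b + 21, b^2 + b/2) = 1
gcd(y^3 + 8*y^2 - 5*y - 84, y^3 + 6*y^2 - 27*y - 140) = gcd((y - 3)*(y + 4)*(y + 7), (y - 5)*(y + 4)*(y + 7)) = y^2 + 11*y + 28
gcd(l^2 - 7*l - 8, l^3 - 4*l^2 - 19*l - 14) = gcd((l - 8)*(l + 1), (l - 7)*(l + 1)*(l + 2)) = l + 1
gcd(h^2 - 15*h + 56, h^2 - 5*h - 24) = h - 8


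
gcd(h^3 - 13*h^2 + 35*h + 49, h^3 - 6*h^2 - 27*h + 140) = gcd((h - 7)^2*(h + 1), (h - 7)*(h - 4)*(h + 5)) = h - 7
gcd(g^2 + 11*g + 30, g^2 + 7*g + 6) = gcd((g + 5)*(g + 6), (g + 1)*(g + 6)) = g + 6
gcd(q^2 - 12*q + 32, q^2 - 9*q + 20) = q - 4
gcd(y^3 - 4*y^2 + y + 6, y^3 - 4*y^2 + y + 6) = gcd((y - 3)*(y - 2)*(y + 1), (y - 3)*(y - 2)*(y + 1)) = y^3 - 4*y^2 + y + 6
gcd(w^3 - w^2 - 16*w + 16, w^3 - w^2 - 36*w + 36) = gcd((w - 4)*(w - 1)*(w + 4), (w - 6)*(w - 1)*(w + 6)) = w - 1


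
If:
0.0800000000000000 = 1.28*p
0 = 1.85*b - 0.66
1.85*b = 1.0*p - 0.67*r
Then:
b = 0.36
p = 0.06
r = -0.89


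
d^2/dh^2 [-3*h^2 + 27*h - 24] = -6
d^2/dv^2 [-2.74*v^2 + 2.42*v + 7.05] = -5.48000000000000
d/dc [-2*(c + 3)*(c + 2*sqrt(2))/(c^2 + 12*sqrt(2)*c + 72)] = 2*(-10*sqrt(2)*c^2 + 3*c^2 - 144*c + 12*sqrt(2)*c - 144*sqrt(2) - 72)/(c^4 + 24*sqrt(2)*c^3 + 432*c^2 + 1728*sqrt(2)*c + 5184)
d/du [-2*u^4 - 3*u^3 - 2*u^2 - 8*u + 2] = -8*u^3 - 9*u^2 - 4*u - 8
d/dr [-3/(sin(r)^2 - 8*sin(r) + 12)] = 6*(sin(r) - 4)*cos(r)/(sin(r)^2 - 8*sin(r) + 12)^2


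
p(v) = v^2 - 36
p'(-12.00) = -24.00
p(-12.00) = 108.00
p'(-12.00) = -24.00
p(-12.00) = 108.00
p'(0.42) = 0.84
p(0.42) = -35.82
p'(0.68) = 1.36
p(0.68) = -35.54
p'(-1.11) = -2.22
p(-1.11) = -34.77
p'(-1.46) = -2.92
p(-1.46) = -33.87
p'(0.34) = 0.68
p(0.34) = -35.88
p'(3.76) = 7.52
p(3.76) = -21.86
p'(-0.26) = -0.52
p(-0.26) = -35.93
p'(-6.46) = -12.92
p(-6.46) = 5.73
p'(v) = 2*v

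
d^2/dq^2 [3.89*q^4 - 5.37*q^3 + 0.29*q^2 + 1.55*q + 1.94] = 46.68*q^2 - 32.22*q + 0.58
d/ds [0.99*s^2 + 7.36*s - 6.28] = 1.98*s + 7.36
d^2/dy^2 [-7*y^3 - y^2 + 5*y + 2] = -42*y - 2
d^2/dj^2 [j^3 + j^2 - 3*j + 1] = 6*j + 2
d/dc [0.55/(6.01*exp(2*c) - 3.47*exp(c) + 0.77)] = (1.9085 - 6.611*exp(c))*exp(c)/(6.01*exp(2*c) - 3.47*exp(c) + 0.77)^2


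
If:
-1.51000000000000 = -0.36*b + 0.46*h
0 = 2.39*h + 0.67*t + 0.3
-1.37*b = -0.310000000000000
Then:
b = 0.23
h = -3.11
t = 10.63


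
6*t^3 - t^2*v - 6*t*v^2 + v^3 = (-6*t + v)*(-t + v)*(t + v)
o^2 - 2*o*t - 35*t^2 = (o - 7*t)*(o + 5*t)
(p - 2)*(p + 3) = p^2 + p - 6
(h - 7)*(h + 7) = h^2 - 49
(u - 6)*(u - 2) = u^2 - 8*u + 12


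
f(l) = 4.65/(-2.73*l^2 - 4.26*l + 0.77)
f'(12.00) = 0.00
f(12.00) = -0.01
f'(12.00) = 0.00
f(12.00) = -0.01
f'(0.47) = 9.42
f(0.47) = -2.53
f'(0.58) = 5.03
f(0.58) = -1.78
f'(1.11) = 0.90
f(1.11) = -0.64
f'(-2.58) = -1.11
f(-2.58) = -0.73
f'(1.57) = 0.37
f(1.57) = -0.37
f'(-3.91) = -0.13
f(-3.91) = -0.19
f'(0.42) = 13.53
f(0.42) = -3.10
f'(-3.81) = -0.15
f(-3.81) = -0.21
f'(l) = 4.65*(5.46*l + 4.26)/(-2.73*l^2 - 4.26*l + 0.77)^2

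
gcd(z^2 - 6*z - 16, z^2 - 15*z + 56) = z - 8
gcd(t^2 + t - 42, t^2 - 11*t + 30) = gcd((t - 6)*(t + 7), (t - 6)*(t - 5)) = t - 6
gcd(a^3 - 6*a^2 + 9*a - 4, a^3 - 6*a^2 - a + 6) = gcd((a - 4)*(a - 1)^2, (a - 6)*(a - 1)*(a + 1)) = a - 1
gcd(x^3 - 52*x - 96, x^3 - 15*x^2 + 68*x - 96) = x - 8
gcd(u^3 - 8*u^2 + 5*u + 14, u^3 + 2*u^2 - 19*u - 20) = u + 1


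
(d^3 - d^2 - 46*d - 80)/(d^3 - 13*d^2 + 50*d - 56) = (d^3 - d^2 - 46*d - 80)/(d^3 - 13*d^2 + 50*d - 56)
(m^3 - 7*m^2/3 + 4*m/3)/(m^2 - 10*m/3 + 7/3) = m*(3*m - 4)/(3*m - 7)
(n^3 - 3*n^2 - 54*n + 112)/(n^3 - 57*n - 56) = (n - 2)/(n + 1)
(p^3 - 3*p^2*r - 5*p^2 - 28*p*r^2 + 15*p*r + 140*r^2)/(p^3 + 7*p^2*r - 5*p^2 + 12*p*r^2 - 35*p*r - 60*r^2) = (p - 7*r)/(p + 3*r)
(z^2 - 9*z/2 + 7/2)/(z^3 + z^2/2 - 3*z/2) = (2*z - 7)/(z*(2*z + 3))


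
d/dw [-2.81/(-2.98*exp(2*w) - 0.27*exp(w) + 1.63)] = (-16.7476*exp(w) - 0.7587)*exp(w)/(2.98*exp(2*w) + 0.27*exp(w) - 1.63)^2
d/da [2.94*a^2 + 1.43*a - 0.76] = 5.88*a + 1.43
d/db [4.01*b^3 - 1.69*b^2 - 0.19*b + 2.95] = 12.03*b^2 - 3.38*b - 0.19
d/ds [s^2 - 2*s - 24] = 2*s - 2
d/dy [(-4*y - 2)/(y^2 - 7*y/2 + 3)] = 4*(4*y^2 + 4*y - 19)/(4*y^4 - 28*y^3 + 73*y^2 - 84*y + 36)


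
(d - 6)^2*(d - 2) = d^3 - 14*d^2 + 60*d - 72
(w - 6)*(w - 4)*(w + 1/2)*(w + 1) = w^4 - 17*w^3/2 + 19*w^2/2 + 31*w + 12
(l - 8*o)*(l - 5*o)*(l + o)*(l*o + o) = l^4*o - 12*l^3*o^2 + l^3*o + 27*l^2*o^3 - 12*l^2*o^2 + 40*l*o^4 + 27*l*o^3 + 40*o^4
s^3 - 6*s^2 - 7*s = s*(s - 7)*(s + 1)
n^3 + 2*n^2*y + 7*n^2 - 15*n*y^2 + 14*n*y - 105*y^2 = (n + 7)*(n - 3*y)*(n + 5*y)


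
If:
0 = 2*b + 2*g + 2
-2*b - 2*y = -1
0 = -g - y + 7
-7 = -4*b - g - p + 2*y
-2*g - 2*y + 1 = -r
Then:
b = -15/4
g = 11/4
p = 111/4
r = 13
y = 17/4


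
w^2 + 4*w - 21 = (w - 3)*(w + 7)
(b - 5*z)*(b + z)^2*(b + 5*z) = b^4 + 2*b^3*z - 24*b^2*z^2 - 50*b*z^3 - 25*z^4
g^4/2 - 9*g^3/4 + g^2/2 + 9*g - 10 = (g/2 + 1)*(g - 5/2)*(g - 2)^2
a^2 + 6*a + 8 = (a + 2)*(a + 4)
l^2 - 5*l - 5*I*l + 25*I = (l - 5)*(l - 5*I)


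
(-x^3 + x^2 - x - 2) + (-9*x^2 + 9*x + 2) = -x^3 - 8*x^2 + 8*x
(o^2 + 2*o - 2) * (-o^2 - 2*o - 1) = -o^4 - 4*o^3 - 3*o^2 + 2*o + 2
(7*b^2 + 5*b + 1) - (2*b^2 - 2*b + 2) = 5*b^2 + 7*b - 1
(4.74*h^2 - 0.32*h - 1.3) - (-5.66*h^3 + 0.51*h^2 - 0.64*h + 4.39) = 5.66*h^3 + 4.23*h^2 + 0.32*h - 5.69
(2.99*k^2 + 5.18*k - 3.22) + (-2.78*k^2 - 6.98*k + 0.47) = 0.21*k^2 - 1.8*k - 2.75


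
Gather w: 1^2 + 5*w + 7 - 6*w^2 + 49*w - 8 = -6*w^2 + 54*w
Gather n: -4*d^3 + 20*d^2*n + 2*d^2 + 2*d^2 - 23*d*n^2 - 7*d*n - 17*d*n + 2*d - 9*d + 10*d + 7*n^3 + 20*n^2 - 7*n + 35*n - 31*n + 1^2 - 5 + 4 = -4*d^3 + 4*d^2 + 3*d + 7*n^3 + n^2*(20 - 23*d) + n*(20*d^2 - 24*d - 3)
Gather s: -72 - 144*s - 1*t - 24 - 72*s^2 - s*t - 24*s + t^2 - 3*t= -72*s^2 + s*(-t - 168) + t^2 - 4*t - 96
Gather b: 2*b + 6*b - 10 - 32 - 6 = 8*b - 48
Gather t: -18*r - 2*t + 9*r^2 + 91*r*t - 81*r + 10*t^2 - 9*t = 9*r^2 - 99*r + 10*t^2 + t*(91*r - 11)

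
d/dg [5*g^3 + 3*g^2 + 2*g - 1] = 15*g^2 + 6*g + 2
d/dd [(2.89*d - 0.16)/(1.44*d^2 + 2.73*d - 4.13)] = (-4.1616*d^2 + 0.4608*d - 11.4989)/(2.0736*d^4 + 7.8624*d^3 - 4.4415*d^2 - 22.5498*d + 17.0569)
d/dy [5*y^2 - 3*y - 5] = 10*y - 3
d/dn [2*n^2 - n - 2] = 4*n - 1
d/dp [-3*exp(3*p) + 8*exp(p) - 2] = (8 - 9*exp(2*p))*exp(p)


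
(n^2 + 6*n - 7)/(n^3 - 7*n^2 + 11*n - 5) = (n + 7)/(n^2 - 6*n + 5)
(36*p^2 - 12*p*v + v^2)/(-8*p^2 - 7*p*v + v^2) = (-36*p^2 + 12*p*v - v^2)/(8*p^2 + 7*p*v - v^2)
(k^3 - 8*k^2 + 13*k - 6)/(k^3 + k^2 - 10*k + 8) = (k^2 - 7*k + 6)/(k^2 + 2*k - 8)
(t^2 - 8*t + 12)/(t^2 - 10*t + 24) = (t - 2)/(t - 4)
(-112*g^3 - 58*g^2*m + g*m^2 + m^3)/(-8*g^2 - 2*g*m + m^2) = (56*g^2 + g*m - m^2)/(4*g - m)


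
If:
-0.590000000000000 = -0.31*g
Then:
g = 1.90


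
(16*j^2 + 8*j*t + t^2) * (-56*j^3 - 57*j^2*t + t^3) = -896*j^5 - 1360*j^4*t - 512*j^3*t^2 - 41*j^2*t^3 + 8*j*t^4 + t^5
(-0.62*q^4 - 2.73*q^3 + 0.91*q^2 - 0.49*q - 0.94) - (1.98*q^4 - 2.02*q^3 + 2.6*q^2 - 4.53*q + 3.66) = -2.6*q^4 - 0.71*q^3 - 1.69*q^2 + 4.04*q - 4.6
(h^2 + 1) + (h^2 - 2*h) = 2*h^2 - 2*h + 1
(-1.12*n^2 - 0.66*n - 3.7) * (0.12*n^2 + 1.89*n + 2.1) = -0.1344*n^4 - 2.196*n^3 - 4.0434*n^2 - 8.379*n - 7.77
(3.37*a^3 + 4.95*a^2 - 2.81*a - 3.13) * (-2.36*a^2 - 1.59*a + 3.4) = -7.9532*a^5 - 17.0403*a^4 + 10.2191*a^3 + 28.6847*a^2 - 4.5773*a - 10.642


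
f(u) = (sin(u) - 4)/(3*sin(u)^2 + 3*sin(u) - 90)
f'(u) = (-6*sin(u)*cos(u) - 3*cos(u))*(sin(u) - 4)/(3*sin(u)^2 + 3*sin(u) - 90)^2 + cos(u)/(3*sin(u)^2 + 3*sin(u) - 90) = (8*sin(u) + cos(u)^2 - 27)*cos(u)/(3*(sin(u)^2 + sin(u) - 30)^2)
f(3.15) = 0.04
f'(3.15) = 0.01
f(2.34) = 0.04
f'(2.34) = 0.01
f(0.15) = 0.04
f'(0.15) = -0.01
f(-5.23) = 0.04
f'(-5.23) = -0.00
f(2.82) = 0.04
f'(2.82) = 0.01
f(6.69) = 0.04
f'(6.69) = -0.01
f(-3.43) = 0.04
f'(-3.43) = 0.01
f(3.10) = 0.04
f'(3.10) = 0.01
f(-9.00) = 0.05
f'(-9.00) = 0.01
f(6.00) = 0.05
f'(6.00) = -0.00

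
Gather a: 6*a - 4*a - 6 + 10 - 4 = 2*a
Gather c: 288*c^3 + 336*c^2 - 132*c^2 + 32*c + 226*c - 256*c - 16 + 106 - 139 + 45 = 288*c^3 + 204*c^2 + 2*c - 4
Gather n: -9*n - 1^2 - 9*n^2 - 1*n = -9*n^2 - 10*n - 1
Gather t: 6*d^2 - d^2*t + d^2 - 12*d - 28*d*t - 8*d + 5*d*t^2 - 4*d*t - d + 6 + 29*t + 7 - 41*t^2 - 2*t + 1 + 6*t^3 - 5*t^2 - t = 7*d^2 - 21*d + 6*t^3 + t^2*(5*d - 46) + t*(-d^2 - 32*d + 26) + 14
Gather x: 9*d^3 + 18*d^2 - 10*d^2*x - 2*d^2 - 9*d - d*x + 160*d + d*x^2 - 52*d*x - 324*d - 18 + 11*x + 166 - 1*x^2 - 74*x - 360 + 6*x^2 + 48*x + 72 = 9*d^3 + 16*d^2 - 173*d + x^2*(d + 5) + x*(-10*d^2 - 53*d - 15) - 140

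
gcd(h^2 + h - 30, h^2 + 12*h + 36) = h + 6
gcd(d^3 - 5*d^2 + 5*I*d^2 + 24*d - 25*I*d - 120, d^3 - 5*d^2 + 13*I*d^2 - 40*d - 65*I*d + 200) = d^2 + d*(-5 + 8*I) - 40*I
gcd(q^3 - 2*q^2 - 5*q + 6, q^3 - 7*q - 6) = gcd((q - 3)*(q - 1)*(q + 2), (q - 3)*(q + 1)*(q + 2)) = q^2 - q - 6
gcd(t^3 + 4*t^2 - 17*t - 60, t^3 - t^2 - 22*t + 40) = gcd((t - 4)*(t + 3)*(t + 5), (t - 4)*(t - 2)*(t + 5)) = t^2 + t - 20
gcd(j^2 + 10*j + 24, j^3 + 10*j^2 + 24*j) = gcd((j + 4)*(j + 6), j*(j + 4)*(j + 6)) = j^2 + 10*j + 24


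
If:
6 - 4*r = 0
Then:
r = 3/2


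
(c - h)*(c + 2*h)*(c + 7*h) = c^3 + 8*c^2*h + 5*c*h^2 - 14*h^3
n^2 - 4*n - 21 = (n - 7)*(n + 3)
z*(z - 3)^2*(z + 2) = z^4 - 4*z^3 - 3*z^2 + 18*z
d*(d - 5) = d^2 - 5*d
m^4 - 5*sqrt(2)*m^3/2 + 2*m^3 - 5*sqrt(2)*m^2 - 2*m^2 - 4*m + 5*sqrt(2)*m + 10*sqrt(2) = (m + 2)*(m - 5*sqrt(2)/2)*(m - sqrt(2))*(m + sqrt(2))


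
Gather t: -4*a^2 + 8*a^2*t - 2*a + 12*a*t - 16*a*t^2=-4*a^2 - 16*a*t^2 - 2*a + t*(8*a^2 + 12*a)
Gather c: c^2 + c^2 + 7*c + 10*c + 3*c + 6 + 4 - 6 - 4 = 2*c^2 + 20*c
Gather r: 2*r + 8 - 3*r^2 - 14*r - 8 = -3*r^2 - 12*r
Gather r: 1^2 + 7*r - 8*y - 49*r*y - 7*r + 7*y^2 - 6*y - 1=-49*r*y + 7*y^2 - 14*y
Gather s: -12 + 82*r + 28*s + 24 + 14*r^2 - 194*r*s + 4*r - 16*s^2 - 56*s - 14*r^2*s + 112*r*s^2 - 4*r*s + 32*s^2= 14*r^2 + 86*r + s^2*(112*r + 16) + s*(-14*r^2 - 198*r - 28) + 12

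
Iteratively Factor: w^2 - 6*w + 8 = (w - 4)*(w - 2)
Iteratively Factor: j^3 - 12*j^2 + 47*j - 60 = (j - 3)*(j^2 - 9*j + 20) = (j - 5)*(j - 3)*(j - 4)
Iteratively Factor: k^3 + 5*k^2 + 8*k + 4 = (k + 2)*(k^2 + 3*k + 2) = (k + 2)^2*(k + 1)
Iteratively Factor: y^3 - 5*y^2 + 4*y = (y)*(y^2 - 5*y + 4) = y*(y - 1)*(y - 4)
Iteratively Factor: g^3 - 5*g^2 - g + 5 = (g - 1)*(g^2 - 4*g - 5) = (g - 1)*(g + 1)*(g - 5)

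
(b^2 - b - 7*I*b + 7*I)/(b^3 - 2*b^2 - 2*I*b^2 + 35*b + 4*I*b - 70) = (b - 1)/(b^2 + b*(-2 + 5*I) - 10*I)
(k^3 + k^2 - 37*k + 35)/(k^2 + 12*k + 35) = (k^2 - 6*k + 5)/(k + 5)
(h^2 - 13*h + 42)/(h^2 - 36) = (h - 7)/(h + 6)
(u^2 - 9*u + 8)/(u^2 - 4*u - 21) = (-u^2 + 9*u - 8)/(-u^2 + 4*u + 21)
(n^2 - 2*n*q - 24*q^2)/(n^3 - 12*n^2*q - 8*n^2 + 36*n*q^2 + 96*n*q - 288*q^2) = (-n - 4*q)/(-n^2 + 6*n*q + 8*n - 48*q)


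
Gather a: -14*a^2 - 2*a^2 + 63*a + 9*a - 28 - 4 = -16*a^2 + 72*a - 32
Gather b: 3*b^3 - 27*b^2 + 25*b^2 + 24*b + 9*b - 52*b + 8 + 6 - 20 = 3*b^3 - 2*b^2 - 19*b - 6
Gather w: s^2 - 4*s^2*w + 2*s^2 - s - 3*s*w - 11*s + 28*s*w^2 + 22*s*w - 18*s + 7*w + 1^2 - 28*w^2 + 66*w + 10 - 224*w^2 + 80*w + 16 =3*s^2 - 30*s + w^2*(28*s - 252) + w*(-4*s^2 + 19*s + 153) + 27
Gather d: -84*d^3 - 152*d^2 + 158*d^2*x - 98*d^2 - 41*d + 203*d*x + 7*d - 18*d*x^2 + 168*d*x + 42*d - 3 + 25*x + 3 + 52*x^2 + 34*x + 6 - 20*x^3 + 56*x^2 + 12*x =-84*d^3 + d^2*(158*x - 250) + d*(-18*x^2 + 371*x + 8) - 20*x^3 + 108*x^2 + 71*x + 6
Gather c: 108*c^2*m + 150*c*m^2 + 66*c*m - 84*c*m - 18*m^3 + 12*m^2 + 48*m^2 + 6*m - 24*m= 108*c^2*m + c*(150*m^2 - 18*m) - 18*m^3 + 60*m^2 - 18*m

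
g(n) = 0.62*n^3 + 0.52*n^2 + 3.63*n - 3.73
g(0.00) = -3.73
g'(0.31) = 4.13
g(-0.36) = -5.00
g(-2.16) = -15.39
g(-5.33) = -102.19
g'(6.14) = 80.14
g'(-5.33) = 50.93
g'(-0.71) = 3.83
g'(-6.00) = 64.35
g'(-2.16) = 10.06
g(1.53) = 5.26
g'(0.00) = 3.63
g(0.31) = -2.54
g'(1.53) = 9.58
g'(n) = 1.86*n^2 + 1.04*n + 3.63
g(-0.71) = -6.27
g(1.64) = 6.36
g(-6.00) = -140.71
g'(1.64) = 10.34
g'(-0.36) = 3.50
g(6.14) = 181.68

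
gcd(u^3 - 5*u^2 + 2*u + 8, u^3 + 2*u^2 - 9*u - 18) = 1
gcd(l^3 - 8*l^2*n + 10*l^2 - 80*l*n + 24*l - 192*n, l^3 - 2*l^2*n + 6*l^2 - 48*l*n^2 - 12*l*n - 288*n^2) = l^2 - 8*l*n + 6*l - 48*n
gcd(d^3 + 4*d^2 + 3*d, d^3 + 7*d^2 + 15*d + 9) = d^2 + 4*d + 3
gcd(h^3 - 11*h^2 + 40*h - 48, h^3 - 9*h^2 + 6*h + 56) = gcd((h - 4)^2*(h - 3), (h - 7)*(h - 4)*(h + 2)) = h - 4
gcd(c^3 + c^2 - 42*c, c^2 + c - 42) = c^2 + c - 42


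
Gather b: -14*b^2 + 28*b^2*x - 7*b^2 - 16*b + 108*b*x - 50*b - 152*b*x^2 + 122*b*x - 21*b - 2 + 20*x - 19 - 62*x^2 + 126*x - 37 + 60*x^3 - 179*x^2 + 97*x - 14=b^2*(28*x - 21) + b*(-152*x^2 + 230*x - 87) + 60*x^3 - 241*x^2 + 243*x - 72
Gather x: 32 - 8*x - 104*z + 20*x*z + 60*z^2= x*(20*z - 8) + 60*z^2 - 104*z + 32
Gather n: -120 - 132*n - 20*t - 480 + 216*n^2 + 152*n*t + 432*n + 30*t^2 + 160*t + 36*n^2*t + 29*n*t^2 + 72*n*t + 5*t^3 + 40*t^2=n^2*(36*t + 216) + n*(29*t^2 + 224*t + 300) + 5*t^3 + 70*t^2 + 140*t - 600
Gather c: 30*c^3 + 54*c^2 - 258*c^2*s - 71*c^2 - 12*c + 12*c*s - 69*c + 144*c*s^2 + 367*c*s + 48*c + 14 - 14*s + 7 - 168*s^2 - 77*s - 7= 30*c^3 + c^2*(-258*s - 17) + c*(144*s^2 + 379*s - 33) - 168*s^2 - 91*s + 14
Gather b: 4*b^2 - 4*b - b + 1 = 4*b^2 - 5*b + 1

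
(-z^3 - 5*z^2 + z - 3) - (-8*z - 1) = -z^3 - 5*z^2 + 9*z - 2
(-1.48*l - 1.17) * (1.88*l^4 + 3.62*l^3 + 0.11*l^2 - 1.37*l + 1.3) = -2.7824*l^5 - 7.5572*l^4 - 4.3982*l^3 + 1.8989*l^2 - 0.3211*l - 1.521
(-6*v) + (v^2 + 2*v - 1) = v^2 - 4*v - 1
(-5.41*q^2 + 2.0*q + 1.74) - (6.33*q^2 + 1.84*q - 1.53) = -11.74*q^2 + 0.16*q + 3.27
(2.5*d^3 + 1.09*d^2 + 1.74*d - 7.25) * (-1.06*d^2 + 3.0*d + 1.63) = -2.65*d^5 + 6.3446*d^4 + 5.5006*d^3 + 14.6817*d^2 - 18.9138*d - 11.8175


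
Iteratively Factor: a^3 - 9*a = (a + 3)*(a^2 - 3*a) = (a - 3)*(a + 3)*(a)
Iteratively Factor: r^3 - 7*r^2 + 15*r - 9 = (r - 3)*(r^2 - 4*r + 3) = (r - 3)*(r - 1)*(r - 3)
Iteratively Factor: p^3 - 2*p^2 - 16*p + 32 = (p - 2)*(p^2 - 16) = (p - 4)*(p - 2)*(p + 4)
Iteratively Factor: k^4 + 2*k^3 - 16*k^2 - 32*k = (k + 2)*(k^3 - 16*k) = (k + 2)*(k + 4)*(k^2 - 4*k) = (k - 4)*(k + 2)*(k + 4)*(k)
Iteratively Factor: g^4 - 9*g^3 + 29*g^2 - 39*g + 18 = (g - 3)*(g^3 - 6*g^2 + 11*g - 6) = (g - 3)^2*(g^2 - 3*g + 2) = (g - 3)^2*(g - 2)*(g - 1)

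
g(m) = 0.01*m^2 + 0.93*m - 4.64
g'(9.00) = 1.11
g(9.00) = 4.54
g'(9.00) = 1.11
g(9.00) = 4.54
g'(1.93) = 0.97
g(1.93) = -2.81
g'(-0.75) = 0.92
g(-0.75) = -5.33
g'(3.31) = 1.00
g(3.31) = -1.45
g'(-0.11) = 0.93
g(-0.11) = -4.74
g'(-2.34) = 0.88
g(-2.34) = -6.76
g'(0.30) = 0.94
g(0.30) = -4.36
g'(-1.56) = 0.90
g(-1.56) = -6.07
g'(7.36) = 1.08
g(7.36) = 2.75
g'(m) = 0.02*m + 0.93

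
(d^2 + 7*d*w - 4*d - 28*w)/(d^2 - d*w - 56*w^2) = (4 - d)/(-d + 8*w)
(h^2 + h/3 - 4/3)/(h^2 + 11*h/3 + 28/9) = 3*(h - 1)/(3*h + 7)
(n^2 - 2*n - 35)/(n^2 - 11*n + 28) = (n + 5)/(n - 4)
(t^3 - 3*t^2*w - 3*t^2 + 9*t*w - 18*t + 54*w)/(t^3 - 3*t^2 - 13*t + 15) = (t^2 - 3*t*w - 6*t + 18*w)/(t^2 - 6*t + 5)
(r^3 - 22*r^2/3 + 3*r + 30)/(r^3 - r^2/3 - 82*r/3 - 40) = (r - 3)/(r + 4)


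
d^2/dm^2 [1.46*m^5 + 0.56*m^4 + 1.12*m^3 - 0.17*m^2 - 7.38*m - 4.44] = 29.2*m^3 + 6.72*m^2 + 6.72*m - 0.34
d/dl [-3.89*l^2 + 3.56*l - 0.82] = 3.56 - 7.78*l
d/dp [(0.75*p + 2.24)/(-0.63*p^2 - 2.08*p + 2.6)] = (0.4725*p^2 + 2.8224*p + 6.6092)/(0.3969*p^4 + 2.6208*p^3 + 1.0504*p^2 - 10.816*p + 6.76)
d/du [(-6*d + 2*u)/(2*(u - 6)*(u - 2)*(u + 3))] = (9*d*u^2 - 30*d*u - 36*d - 2*u^3 + 5*u^2 + 36)/(u^6 - 10*u^5 + u^4 + 192*u^3 - 216*u^2 - 864*u + 1296)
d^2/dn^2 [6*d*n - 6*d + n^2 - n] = 2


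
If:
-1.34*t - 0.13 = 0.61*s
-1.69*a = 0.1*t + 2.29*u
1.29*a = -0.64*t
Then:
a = -1.53852613898803*u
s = -6.81223433364425*u - 0.213114754098361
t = 3.10109174889775*u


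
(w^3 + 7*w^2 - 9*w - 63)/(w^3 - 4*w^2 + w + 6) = (w^2 + 10*w + 21)/(w^2 - w - 2)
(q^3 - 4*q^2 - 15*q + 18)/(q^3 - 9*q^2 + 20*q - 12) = (q + 3)/(q - 2)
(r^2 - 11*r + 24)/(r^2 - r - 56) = (r - 3)/(r + 7)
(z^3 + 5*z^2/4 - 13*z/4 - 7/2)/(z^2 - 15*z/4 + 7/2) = (z^2 + 3*z + 2)/(z - 2)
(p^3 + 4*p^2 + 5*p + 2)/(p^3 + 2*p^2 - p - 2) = (p + 1)/(p - 1)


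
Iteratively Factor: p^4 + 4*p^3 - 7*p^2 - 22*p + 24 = (p + 4)*(p^3 - 7*p + 6) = (p - 1)*(p + 4)*(p^2 + p - 6) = (p - 2)*(p - 1)*(p + 4)*(p + 3)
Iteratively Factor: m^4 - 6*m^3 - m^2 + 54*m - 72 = (m - 3)*(m^3 - 3*m^2 - 10*m + 24) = (m - 3)*(m - 2)*(m^2 - m - 12) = (m - 4)*(m - 3)*(m - 2)*(m + 3)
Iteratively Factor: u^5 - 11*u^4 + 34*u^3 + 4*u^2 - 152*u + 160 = (u - 2)*(u^4 - 9*u^3 + 16*u^2 + 36*u - 80) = (u - 2)^2*(u^3 - 7*u^2 + 2*u + 40) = (u - 5)*(u - 2)^2*(u^2 - 2*u - 8) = (u - 5)*(u - 4)*(u - 2)^2*(u + 2)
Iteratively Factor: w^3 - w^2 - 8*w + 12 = (w - 2)*(w^2 + w - 6) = (w - 2)*(w + 3)*(w - 2)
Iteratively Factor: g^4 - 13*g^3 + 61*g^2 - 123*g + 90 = (g - 5)*(g^3 - 8*g^2 + 21*g - 18) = (g - 5)*(g - 3)*(g^2 - 5*g + 6) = (g - 5)*(g - 3)*(g - 2)*(g - 3)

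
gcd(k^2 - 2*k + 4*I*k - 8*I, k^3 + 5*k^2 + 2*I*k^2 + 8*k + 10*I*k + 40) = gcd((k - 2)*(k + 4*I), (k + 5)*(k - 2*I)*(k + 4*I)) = k + 4*I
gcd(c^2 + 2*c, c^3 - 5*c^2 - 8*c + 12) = c + 2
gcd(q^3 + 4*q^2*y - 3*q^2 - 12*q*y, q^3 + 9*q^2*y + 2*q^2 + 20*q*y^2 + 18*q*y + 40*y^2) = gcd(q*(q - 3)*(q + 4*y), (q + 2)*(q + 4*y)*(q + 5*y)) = q + 4*y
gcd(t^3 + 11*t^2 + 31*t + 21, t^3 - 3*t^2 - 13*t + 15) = t + 3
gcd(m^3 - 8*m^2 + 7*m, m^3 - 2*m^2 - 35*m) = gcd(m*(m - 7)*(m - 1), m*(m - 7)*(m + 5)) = m^2 - 7*m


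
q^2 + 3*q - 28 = (q - 4)*(q + 7)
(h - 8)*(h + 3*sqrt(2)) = h^2 - 8*h + 3*sqrt(2)*h - 24*sqrt(2)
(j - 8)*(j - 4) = j^2 - 12*j + 32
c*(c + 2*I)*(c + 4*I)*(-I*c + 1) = -I*c^4 + 7*c^3 + 14*I*c^2 - 8*c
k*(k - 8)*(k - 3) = k^3 - 11*k^2 + 24*k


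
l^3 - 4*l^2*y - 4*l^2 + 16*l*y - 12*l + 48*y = (l - 6)*(l + 2)*(l - 4*y)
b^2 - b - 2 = (b - 2)*(b + 1)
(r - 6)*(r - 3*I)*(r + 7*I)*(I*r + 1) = I*r^4 - 3*r^3 - 6*I*r^3 + 18*r^2 + 25*I*r^2 + 21*r - 150*I*r - 126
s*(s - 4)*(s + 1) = s^3 - 3*s^2 - 4*s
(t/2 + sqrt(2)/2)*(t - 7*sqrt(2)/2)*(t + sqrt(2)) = t^3/2 - 3*sqrt(2)*t^2/4 - 6*t - 7*sqrt(2)/2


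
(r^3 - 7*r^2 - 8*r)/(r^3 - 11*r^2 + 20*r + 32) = r/(r - 4)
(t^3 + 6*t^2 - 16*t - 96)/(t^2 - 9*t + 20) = (t^2 + 10*t + 24)/(t - 5)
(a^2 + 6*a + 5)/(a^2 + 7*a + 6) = (a + 5)/(a + 6)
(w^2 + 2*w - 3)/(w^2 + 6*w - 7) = (w + 3)/(w + 7)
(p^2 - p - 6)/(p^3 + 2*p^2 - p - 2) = (p - 3)/(p^2 - 1)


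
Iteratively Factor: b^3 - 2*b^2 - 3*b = (b - 3)*(b^2 + b) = (b - 3)*(b + 1)*(b)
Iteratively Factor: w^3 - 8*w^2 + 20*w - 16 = (w - 2)*(w^2 - 6*w + 8) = (w - 4)*(w - 2)*(w - 2)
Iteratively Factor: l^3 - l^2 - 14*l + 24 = (l - 2)*(l^2 + l - 12) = (l - 3)*(l - 2)*(l + 4)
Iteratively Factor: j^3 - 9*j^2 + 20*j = (j - 4)*(j^2 - 5*j) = (j - 5)*(j - 4)*(j)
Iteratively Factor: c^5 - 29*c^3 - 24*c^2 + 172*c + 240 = (c + 2)*(c^4 - 2*c^3 - 25*c^2 + 26*c + 120) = (c + 2)*(c + 4)*(c^3 - 6*c^2 - c + 30) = (c + 2)^2*(c + 4)*(c^2 - 8*c + 15) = (c - 5)*(c + 2)^2*(c + 4)*(c - 3)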